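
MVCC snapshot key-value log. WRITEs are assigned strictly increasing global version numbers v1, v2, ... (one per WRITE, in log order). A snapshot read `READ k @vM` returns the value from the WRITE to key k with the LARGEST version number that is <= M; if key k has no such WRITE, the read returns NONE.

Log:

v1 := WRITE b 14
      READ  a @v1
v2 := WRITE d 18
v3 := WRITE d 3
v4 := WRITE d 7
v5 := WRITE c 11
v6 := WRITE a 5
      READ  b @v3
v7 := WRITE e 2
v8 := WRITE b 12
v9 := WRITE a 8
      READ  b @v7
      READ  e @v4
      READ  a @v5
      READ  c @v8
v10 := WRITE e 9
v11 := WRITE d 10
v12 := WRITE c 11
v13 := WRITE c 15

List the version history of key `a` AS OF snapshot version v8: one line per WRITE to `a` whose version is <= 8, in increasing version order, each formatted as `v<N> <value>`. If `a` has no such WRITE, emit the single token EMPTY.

Answer: v6 5

Derivation:
Scan writes for key=a with version <= 8:
  v1 WRITE b 14 -> skip
  v2 WRITE d 18 -> skip
  v3 WRITE d 3 -> skip
  v4 WRITE d 7 -> skip
  v5 WRITE c 11 -> skip
  v6 WRITE a 5 -> keep
  v7 WRITE e 2 -> skip
  v8 WRITE b 12 -> skip
  v9 WRITE a 8 -> drop (> snap)
  v10 WRITE e 9 -> skip
  v11 WRITE d 10 -> skip
  v12 WRITE c 11 -> skip
  v13 WRITE c 15 -> skip
Collected: [(6, 5)]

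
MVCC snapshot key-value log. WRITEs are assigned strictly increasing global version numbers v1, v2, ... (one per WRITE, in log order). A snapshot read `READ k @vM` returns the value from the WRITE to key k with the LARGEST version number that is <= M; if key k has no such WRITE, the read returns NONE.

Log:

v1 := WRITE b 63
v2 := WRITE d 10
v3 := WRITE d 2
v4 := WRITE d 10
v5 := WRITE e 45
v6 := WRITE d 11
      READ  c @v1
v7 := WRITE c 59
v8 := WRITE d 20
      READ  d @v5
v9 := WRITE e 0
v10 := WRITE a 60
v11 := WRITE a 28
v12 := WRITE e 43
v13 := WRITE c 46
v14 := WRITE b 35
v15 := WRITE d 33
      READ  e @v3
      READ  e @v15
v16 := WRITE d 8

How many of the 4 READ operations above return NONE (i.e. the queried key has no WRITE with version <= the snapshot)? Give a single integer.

v1: WRITE b=63  (b history now [(1, 63)])
v2: WRITE d=10  (d history now [(2, 10)])
v3: WRITE d=2  (d history now [(2, 10), (3, 2)])
v4: WRITE d=10  (d history now [(2, 10), (3, 2), (4, 10)])
v5: WRITE e=45  (e history now [(5, 45)])
v6: WRITE d=11  (d history now [(2, 10), (3, 2), (4, 10), (6, 11)])
READ c @v1: history=[] -> no version <= 1 -> NONE
v7: WRITE c=59  (c history now [(7, 59)])
v8: WRITE d=20  (d history now [(2, 10), (3, 2), (4, 10), (6, 11), (8, 20)])
READ d @v5: history=[(2, 10), (3, 2), (4, 10), (6, 11), (8, 20)] -> pick v4 -> 10
v9: WRITE e=0  (e history now [(5, 45), (9, 0)])
v10: WRITE a=60  (a history now [(10, 60)])
v11: WRITE a=28  (a history now [(10, 60), (11, 28)])
v12: WRITE e=43  (e history now [(5, 45), (9, 0), (12, 43)])
v13: WRITE c=46  (c history now [(7, 59), (13, 46)])
v14: WRITE b=35  (b history now [(1, 63), (14, 35)])
v15: WRITE d=33  (d history now [(2, 10), (3, 2), (4, 10), (6, 11), (8, 20), (15, 33)])
READ e @v3: history=[(5, 45), (9, 0), (12, 43)] -> no version <= 3 -> NONE
READ e @v15: history=[(5, 45), (9, 0), (12, 43)] -> pick v12 -> 43
v16: WRITE d=8  (d history now [(2, 10), (3, 2), (4, 10), (6, 11), (8, 20), (15, 33), (16, 8)])
Read results in order: ['NONE', '10', 'NONE', '43']
NONE count = 2

Answer: 2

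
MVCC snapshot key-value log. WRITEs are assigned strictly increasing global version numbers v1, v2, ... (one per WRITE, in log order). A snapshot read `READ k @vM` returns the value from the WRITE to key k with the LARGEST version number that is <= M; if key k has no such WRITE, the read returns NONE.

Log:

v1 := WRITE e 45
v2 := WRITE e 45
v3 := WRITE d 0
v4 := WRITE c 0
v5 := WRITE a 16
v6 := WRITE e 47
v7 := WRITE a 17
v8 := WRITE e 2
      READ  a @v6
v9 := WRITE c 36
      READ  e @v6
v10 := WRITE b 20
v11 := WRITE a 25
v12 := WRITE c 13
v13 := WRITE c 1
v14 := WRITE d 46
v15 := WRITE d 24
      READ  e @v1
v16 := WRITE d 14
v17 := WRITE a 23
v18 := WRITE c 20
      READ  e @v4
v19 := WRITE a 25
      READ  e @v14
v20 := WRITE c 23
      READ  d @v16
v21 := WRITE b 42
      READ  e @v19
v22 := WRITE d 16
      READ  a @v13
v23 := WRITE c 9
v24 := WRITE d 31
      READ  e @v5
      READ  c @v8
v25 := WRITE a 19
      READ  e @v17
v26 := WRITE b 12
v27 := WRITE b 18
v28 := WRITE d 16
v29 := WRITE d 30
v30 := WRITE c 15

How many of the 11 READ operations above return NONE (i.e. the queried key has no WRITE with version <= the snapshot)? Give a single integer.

Answer: 0

Derivation:
v1: WRITE e=45  (e history now [(1, 45)])
v2: WRITE e=45  (e history now [(1, 45), (2, 45)])
v3: WRITE d=0  (d history now [(3, 0)])
v4: WRITE c=0  (c history now [(4, 0)])
v5: WRITE a=16  (a history now [(5, 16)])
v6: WRITE e=47  (e history now [(1, 45), (2, 45), (6, 47)])
v7: WRITE a=17  (a history now [(5, 16), (7, 17)])
v8: WRITE e=2  (e history now [(1, 45), (2, 45), (6, 47), (8, 2)])
READ a @v6: history=[(5, 16), (7, 17)] -> pick v5 -> 16
v9: WRITE c=36  (c history now [(4, 0), (9, 36)])
READ e @v6: history=[(1, 45), (2, 45), (6, 47), (8, 2)] -> pick v6 -> 47
v10: WRITE b=20  (b history now [(10, 20)])
v11: WRITE a=25  (a history now [(5, 16), (7, 17), (11, 25)])
v12: WRITE c=13  (c history now [(4, 0), (9, 36), (12, 13)])
v13: WRITE c=1  (c history now [(4, 0), (9, 36), (12, 13), (13, 1)])
v14: WRITE d=46  (d history now [(3, 0), (14, 46)])
v15: WRITE d=24  (d history now [(3, 0), (14, 46), (15, 24)])
READ e @v1: history=[(1, 45), (2, 45), (6, 47), (8, 2)] -> pick v1 -> 45
v16: WRITE d=14  (d history now [(3, 0), (14, 46), (15, 24), (16, 14)])
v17: WRITE a=23  (a history now [(5, 16), (7, 17), (11, 25), (17, 23)])
v18: WRITE c=20  (c history now [(4, 0), (9, 36), (12, 13), (13, 1), (18, 20)])
READ e @v4: history=[(1, 45), (2, 45), (6, 47), (8, 2)] -> pick v2 -> 45
v19: WRITE a=25  (a history now [(5, 16), (7, 17), (11, 25), (17, 23), (19, 25)])
READ e @v14: history=[(1, 45), (2, 45), (6, 47), (8, 2)] -> pick v8 -> 2
v20: WRITE c=23  (c history now [(4, 0), (9, 36), (12, 13), (13, 1), (18, 20), (20, 23)])
READ d @v16: history=[(3, 0), (14, 46), (15, 24), (16, 14)] -> pick v16 -> 14
v21: WRITE b=42  (b history now [(10, 20), (21, 42)])
READ e @v19: history=[(1, 45), (2, 45), (6, 47), (8, 2)] -> pick v8 -> 2
v22: WRITE d=16  (d history now [(3, 0), (14, 46), (15, 24), (16, 14), (22, 16)])
READ a @v13: history=[(5, 16), (7, 17), (11, 25), (17, 23), (19, 25)] -> pick v11 -> 25
v23: WRITE c=9  (c history now [(4, 0), (9, 36), (12, 13), (13, 1), (18, 20), (20, 23), (23, 9)])
v24: WRITE d=31  (d history now [(3, 0), (14, 46), (15, 24), (16, 14), (22, 16), (24, 31)])
READ e @v5: history=[(1, 45), (2, 45), (6, 47), (8, 2)] -> pick v2 -> 45
READ c @v8: history=[(4, 0), (9, 36), (12, 13), (13, 1), (18, 20), (20, 23), (23, 9)] -> pick v4 -> 0
v25: WRITE a=19  (a history now [(5, 16), (7, 17), (11, 25), (17, 23), (19, 25), (25, 19)])
READ e @v17: history=[(1, 45), (2, 45), (6, 47), (8, 2)] -> pick v8 -> 2
v26: WRITE b=12  (b history now [(10, 20), (21, 42), (26, 12)])
v27: WRITE b=18  (b history now [(10, 20), (21, 42), (26, 12), (27, 18)])
v28: WRITE d=16  (d history now [(3, 0), (14, 46), (15, 24), (16, 14), (22, 16), (24, 31), (28, 16)])
v29: WRITE d=30  (d history now [(3, 0), (14, 46), (15, 24), (16, 14), (22, 16), (24, 31), (28, 16), (29, 30)])
v30: WRITE c=15  (c history now [(4, 0), (9, 36), (12, 13), (13, 1), (18, 20), (20, 23), (23, 9), (30, 15)])
Read results in order: ['16', '47', '45', '45', '2', '14', '2', '25', '45', '0', '2']
NONE count = 0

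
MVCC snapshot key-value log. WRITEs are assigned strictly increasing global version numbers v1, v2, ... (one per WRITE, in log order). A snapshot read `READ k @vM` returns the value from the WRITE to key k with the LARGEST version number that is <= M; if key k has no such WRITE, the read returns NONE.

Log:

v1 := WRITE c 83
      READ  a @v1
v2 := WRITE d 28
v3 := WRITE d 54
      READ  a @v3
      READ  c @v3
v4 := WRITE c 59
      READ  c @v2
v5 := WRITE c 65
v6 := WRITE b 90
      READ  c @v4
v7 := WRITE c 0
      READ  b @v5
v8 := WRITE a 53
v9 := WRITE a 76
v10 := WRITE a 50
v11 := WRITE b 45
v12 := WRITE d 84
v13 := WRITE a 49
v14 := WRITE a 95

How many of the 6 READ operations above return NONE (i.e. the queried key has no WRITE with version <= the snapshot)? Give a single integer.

v1: WRITE c=83  (c history now [(1, 83)])
READ a @v1: history=[] -> no version <= 1 -> NONE
v2: WRITE d=28  (d history now [(2, 28)])
v3: WRITE d=54  (d history now [(2, 28), (3, 54)])
READ a @v3: history=[] -> no version <= 3 -> NONE
READ c @v3: history=[(1, 83)] -> pick v1 -> 83
v4: WRITE c=59  (c history now [(1, 83), (4, 59)])
READ c @v2: history=[(1, 83), (4, 59)] -> pick v1 -> 83
v5: WRITE c=65  (c history now [(1, 83), (4, 59), (5, 65)])
v6: WRITE b=90  (b history now [(6, 90)])
READ c @v4: history=[(1, 83), (4, 59), (5, 65)] -> pick v4 -> 59
v7: WRITE c=0  (c history now [(1, 83), (4, 59), (5, 65), (7, 0)])
READ b @v5: history=[(6, 90)] -> no version <= 5 -> NONE
v8: WRITE a=53  (a history now [(8, 53)])
v9: WRITE a=76  (a history now [(8, 53), (9, 76)])
v10: WRITE a=50  (a history now [(8, 53), (9, 76), (10, 50)])
v11: WRITE b=45  (b history now [(6, 90), (11, 45)])
v12: WRITE d=84  (d history now [(2, 28), (3, 54), (12, 84)])
v13: WRITE a=49  (a history now [(8, 53), (9, 76), (10, 50), (13, 49)])
v14: WRITE a=95  (a history now [(8, 53), (9, 76), (10, 50), (13, 49), (14, 95)])
Read results in order: ['NONE', 'NONE', '83', '83', '59', 'NONE']
NONE count = 3

Answer: 3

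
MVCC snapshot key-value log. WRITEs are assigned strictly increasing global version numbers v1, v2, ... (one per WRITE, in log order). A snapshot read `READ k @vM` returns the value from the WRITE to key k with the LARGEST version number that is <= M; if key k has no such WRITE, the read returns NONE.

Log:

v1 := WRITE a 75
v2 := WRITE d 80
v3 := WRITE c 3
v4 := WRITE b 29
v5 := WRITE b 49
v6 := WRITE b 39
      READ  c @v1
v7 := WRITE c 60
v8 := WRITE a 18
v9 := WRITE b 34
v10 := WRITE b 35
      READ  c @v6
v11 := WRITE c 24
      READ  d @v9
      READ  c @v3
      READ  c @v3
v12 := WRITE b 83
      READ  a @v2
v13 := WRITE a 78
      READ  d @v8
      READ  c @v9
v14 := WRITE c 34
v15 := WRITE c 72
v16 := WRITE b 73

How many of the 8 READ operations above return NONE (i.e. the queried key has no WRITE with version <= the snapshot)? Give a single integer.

v1: WRITE a=75  (a history now [(1, 75)])
v2: WRITE d=80  (d history now [(2, 80)])
v3: WRITE c=3  (c history now [(3, 3)])
v4: WRITE b=29  (b history now [(4, 29)])
v5: WRITE b=49  (b history now [(4, 29), (5, 49)])
v6: WRITE b=39  (b history now [(4, 29), (5, 49), (6, 39)])
READ c @v1: history=[(3, 3)] -> no version <= 1 -> NONE
v7: WRITE c=60  (c history now [(3, 3), (7, 60)])
v8: WRITE a=18  (a history now [(1, 75), (8, 18)])
v9: WRITE b=34  (b history now [(4, 29), (5, 49), (6, 39), (9, 34)])
v10: WRITE b=35  (b history now [(4, 29), (5, 49), (6, 39), (9, 34), (10, 35)])
READ c @v6: history=[(3, 3), (7, 60)] -> pick v3 -> 3
v11: WRITE c=24  (c history now [(3, 3), (7, 60), (11, 24)])
READ d @v9: history=[(2, 80)] -> pick v2 -> 80
READ c @v3: history=[(3, 3), (7, 60), (11, 24)] -> pick v3 -> 3
READ c @v3: history=[(3, 3), (7, 60), (11, 24)] -> pick v3 -> 3
v12: WRITE b=83  (b history now [(4, 29), (5, 49), (6, 39), (9, 34), (10, 35), (12, 83)])
READ a @v2: history=[(1, 75), (8, 18)] -> pick v1 -> 75
v13: WRITE a=78  (a history now [(1, 75), (8, 18), (13, 78)])
READ d @v8: history=[(2, 80)] -> pick v2 -> 80
READ c @v9: history=[(3, 3), (7, 60), (11, 24)] -> pick v7 -> 60
v14: WRITE c=34  (c history now [(3, 3), (7, 60), (11, 24), (14, 34)])
v15: WRITE c=72  (c history now [(3, 3), (7, 60), (11, 24), (14, 34), (15, 72)])
v16: WRITE b=73  (b history now [(4, 29), (5, 49), (6, 39), (9, 34), (10, 35), (12, 83), (16, 73)])
Read results in order: ['NONE', '3', '80', '3', '3', '75', '80', '60']
NONE count = 1

Answer: 1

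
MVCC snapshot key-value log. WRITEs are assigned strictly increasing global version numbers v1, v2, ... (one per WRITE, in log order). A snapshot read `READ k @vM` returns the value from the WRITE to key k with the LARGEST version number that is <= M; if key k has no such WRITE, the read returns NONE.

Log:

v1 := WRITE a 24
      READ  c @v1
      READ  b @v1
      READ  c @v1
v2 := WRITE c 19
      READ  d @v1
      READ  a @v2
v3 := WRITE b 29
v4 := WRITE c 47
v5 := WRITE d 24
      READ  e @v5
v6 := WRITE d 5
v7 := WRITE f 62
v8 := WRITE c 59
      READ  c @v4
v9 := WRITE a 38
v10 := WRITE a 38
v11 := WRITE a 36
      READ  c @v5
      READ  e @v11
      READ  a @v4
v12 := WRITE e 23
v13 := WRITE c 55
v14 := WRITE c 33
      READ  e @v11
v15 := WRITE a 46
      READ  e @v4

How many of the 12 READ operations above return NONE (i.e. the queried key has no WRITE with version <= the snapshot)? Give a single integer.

Answer: 8

Derivation:
v1: WRITE a=24  (a history now [(1, 24)])
READ c @v1: history=[] -> no version <= 1 -> NONE
READ b @v1: history=[] -> no version <= 1 -> NONE
READ c @v1: history=[] -> no version <= 1 -> NONE
v2: WRITE c=19  (c history now [(2, 19)])
READ d @v1: history=[] -> no version <= 1 -> NONE
READ a @v2: history=[(1, 24)] -> pick v1 -> 24
v3: WRITE b=29  (b history now [(3, 29)])
v4: WRITE c=47  (c history now [(2, 19), (4, 47)])
v5: WRITE d=24  (d history now [(5, 24)])
READ e @v5: history=[] -> no version <= 5 -> NONE
v6: WRITE d=5  (d history now [(5, 24), (6, 5)])
v7: WRITE f=62  (f history now [(7, 62)])
v8: WRITE c=59  (c history now [(2, 19), (4, 47), (8, 59)])
READ c @v4: history=[(2, 19), (4, 47), (8, 59)] -> pick v4 -> 47
v9: WRITE a=38  (a history now [(1, 24), (9, 38)])
v10: WRITE a=38  (a history now [(1, 24), (9, 38), (10, 38)])
v11: WRITE a=36  (a history now [(1, 24), (9, 38), (10, 38), (11, 36)])
READ c @v5: history=[(2, 19), (4, 47), (8, 59)] -> pick v4 -> 47
READ e @v11: history=[] -> no version <= 11 -> NONE
READ a @v4: history=[(1, 24), (9, 38), (10, 38), (11, 36)] -> pick v1 -> 24
v12: WRITE e=23  (e history now [(12, 23)])
v13: WRITE c=55  (c history now [(2, 19), (4, 47), (8, 59), (13, 55)])
v14: WRITE c=33  (c history now [(2, 19), (4, 47), (8, 59), (13, 55), (14, 33)])
READ e @v11: history=[(12, 23)] -> no version <= 11 -> NONE
v15: WRITE a=46  (a history now [(1, 24), (9, 38), (10, 38), (11, 36), (15, 46)])
READ e @v4: history=[(12, 23)] -> no version <= 4 -> NONE
Read results in order: ['NONE', 'NONE', 'NONE', 'NONE', '24', 'NONE', '47', '47', 'NONE', '24', 'NONE', 'NONE']
NONE count = 8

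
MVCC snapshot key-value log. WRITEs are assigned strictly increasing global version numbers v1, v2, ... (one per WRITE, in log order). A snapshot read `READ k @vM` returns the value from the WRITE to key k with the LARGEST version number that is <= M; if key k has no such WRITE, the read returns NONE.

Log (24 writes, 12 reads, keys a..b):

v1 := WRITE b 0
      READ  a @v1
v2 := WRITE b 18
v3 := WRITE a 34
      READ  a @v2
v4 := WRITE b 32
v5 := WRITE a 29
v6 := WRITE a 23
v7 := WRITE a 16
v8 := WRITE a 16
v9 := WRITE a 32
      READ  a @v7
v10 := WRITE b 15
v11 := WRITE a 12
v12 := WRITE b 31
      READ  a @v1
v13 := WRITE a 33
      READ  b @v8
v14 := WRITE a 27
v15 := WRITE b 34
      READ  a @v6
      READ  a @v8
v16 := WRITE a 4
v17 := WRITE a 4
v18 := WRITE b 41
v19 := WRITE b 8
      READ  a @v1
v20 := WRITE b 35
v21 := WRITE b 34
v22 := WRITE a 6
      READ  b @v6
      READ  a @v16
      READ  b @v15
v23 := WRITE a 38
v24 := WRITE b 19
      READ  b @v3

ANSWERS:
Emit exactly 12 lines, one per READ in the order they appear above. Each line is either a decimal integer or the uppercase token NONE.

v1: WRITE b=0  (b history now [(1, 0)])
READ a @v1: history=[] -> no version <= 1 -> NONE
v2: WRITE b=18  (b history now [(1, 0), (2, 18)])
v3: WRITE a=34  (a history now [(3, 34)])
READ a @v2: history=[(3, 34)] -> no version <= 2 -> NONE
v4: WRITE b=32  (b history now [(1, 0), (2, 18), (4, 32)])
v5: WRITE a=29  (a history now [(3, 34), (5, 29)])
v6: WRITE a=23  (a history now [(3, 34), (5, 29), (6, 23)])
v7: WRITE a=16  (a history now [(3, 34), (5, 29), (6, 23), (7, 16)])
v8: WRITE a=16  (a history now [(3, 34), (5, 29), (6, 23), (7, 16), (8, 16)])
v9: WRITE a=32  (a history now [(3, 34), (5, 29), (6, 23), (7, 16), (8, 16), (9, 32)])
READ a @v7: history=[(3, 34), (5, 29), (6, 23), (7, 16), (8, 16), (9, 32)] -> pick v7 -> 16
v10: WRITE b=15  (b history now [(1, 0), (2, 18), (4, 32), (10, 15)])
v11: WRITE a=12  (a history now [(3, 34), (5, 29), (6, 23), (7, 16), (8, 16), (9, 32), (11, 12)])
v12: WRITE b=31  (b history now [(1, 0), (2, 18), (4, 32), (10, 15), (12, 31)])
READ a @v1: history=[(3, 34), (5, 29), (6, 23), (7, 16), (8, 16), (9, 32), (11, 12)] -> no version <= 1 -> NONE
v13: WRITE a=33  (a history now [(3, 34), (5, 29), (6, 23), (7, 16), (8, 16), (9, 32), (11, 12), (13, 33)])
READ b @v8: history=[(1, 0), (2, 18), (4, 32), (10, 15), (12, 31)] -> pick v4 -> 32
v14: WRITE a=27  (a history now [(3, 34), (5, 29), (6, 23), (7, 16), (8, 16), (9, 32), (11, 12), (13, 33), (14, 27)])
v15: WRITE b=34  (b history now [(1, 0), (2, 18), (4, 32), (10, 15), (12, 31), (15, 34)])
READ a @v6: history=[(3, 34), (5, 29), (6, 23), (7, 16), (8, 16), (9, 32), (11, 12), (13, 33), (14, 27)] -> pick v6 -> 23
READ a @v8: history=[(3, 34), (5, 29), (6, 23), (7, 16), (8, 16), (9, 32), (11, 12), (13, 33), (14, 27)] -> pick v8 -> 16
v16: WRITE a=4  (a history now [(3, 34), (5, 29), (6, 23), (7, 16), (8, 16), (9, 32), (11, 12), (13, 33), (14, 27), (16, 4)])
v17: WRITE a=4  (a history now [(3, 34), (5, 29), (6, 23), (7, 16), (8, 16), (9, 32), (11, 12), (13, 33), (14, 27), (16, 4), (17, 4)])
v18: WRITE b=41  (b history now [(1, 0), (2, 18), (4, 32), (10, 15), (12, 31), (15, 34), (18, 41)])
v19: WRITE b=8  (b history now [(1, 0), (2, 18), (4, 32), (10, 15), (12, 31), (15, 34), (18, 41), (19, 8)])
READ a @v1: history=[(3, 34), (5, 29), (6, 23), (7, 16), (8, 16), (9, 32), (11, 12), (13, 33), (14, 27), (16, 4), (17, 4)] -> no version <= 1 -> NONE
v20: WRITE b=35  (b history now [(1, 0), (2, 18), (4, 32), (10, 15), (12, 31), (15, 34), (18, 41), (19, 8), (20, 35)])
v21: WRITE b=34  (b history now [(1, 0), (2, 18), (4, 32), (10, 15), (12, 31), (15, 34), (18, 41), (19, 8), (20, 35), (21, 34)])
v22: WRITE a=6  (a history now [(3, 34), (5, 29), (6, 23), (7, 16), (8, 16), (9, 32), (11, 12), (13, 33), (14, 27), (16, 4), (17, 4), (22, 6)])
READ b @v6: history=[(1, 0), (2, 18), (4, 32), (10, 15), (12, 31), (15, 34), (18, 41), (19, 8), (20, 35), (21, 34)] -> pick v4 -> 32
READ a @v16: history=[(3, 34), (5, 29), (6, 23), (7, 16), (8, 16), (9, 32), (11, 12), (13, 33), (14, 27), (16, 4), (17, 4), (22, 6)] -> pick v16 -> 4
READ b @v15: history=[(1, 0), (2, 18), (4, 32), (10, 15), (12, 31), (15, 34), (18, 41), (19, 8), (20, 35), (21, 34)] -> pick v15 -> 34
v23: WRITE a=38  (a history now [(3, 34), (5, 29), (6, 23), (7, 16), (8, 16), (9, 32), (11, 12), (13, 33), (14, 27), (16, 4), (17, 4), (22, 6), (23, 38)])
v24: WRITE b=19  (b history now [(1, 0), (2, 18), (4, 32), (10, 15), (12, 31), (15, 34), (18, 41), (19, 8), (20, 35), (21, 34), (24, 19)])
READ b @v3: history=[(1, 0), (2, 18), (4, 32), (10, 15), (12, 31), (15, 34), (18, 41), (19, 8), (20, 35), (21, 34), (24, 19)] -> pick v2 -> 18

Answer: NONE
NONE
16
NONE
32
23
16
NONE
32
4
34
18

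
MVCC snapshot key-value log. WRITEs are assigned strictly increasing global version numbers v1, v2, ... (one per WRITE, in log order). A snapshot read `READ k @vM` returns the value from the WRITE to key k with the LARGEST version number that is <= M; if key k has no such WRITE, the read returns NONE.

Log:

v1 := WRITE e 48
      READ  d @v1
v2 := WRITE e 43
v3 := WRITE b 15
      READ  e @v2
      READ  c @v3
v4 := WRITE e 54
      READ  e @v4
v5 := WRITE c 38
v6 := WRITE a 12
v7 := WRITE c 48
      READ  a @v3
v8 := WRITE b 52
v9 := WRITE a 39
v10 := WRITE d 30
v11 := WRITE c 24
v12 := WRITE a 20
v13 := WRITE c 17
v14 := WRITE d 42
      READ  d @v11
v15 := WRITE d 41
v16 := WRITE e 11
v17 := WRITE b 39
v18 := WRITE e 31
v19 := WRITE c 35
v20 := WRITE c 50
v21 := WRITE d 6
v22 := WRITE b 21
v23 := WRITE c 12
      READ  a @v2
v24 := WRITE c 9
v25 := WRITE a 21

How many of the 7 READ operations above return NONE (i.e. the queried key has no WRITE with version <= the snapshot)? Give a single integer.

v1: WRITE e=48  (e history now [(1, 48)])
READ d @v1: history=[] -> no version <= 1 -> NONE
v2: WRITE e=43  (e history now [(1, 48), (2, 43)])
v3: WRITE b=15  (b history now [(3, 15)])
READ e @v2: history=[(1, 48), (2, 43)] -> pick v2 -> 43
READ c @v3: history=[] -> no version <= 3 -> NONE
v4: WRITE e=54  (e history now [(1, 48), (2, 43), (4, 54)])
READ e @v4: history=[(1, 48), (2, 43), (4, 54)] -> pick v4 -> 54
v5: WRITE c=38  (c history now [(5, 38)])
v6: WRITE a=12  (a history now [(6, 12)])
v7: WRITE c=48  (c history now [(5, 38), (7, 48)])
READ a @v3: history=[(6, 12)] -> no version <= 3 -> NONE
v8: WRITE b=52  (b history now [(3, 15), (8, 52)])
v9: WRITE a=39  (a history now [(6, 12), (9, 39)])
v10: WRITE d=30  (d history now [(10, 30)])
v11: WRITE c=24  (c history now [(5, 38), (7, 48), (11, 24)])
v12: WRITE a=20  (a history now [(6, 12), (9, 39), (12, 20)])
v13: WRITE c=17  (c history now [(5, 38), (7, 48), (11, 24), (13, 17)])
v14: WRITE d=42  (d history now [(10, 30), (14, 42)])
READ d @v11: history=[(10, 30), (14, 42)] -> pick v10 -> 30
v15: WRITE d=41  (d history now [(10, 30), (14, 42), (15, 41)])
v16: WRITE e=11  (e history now [(1, 48), (2, 43), (4, 54), (16, 11)])
v17: WRITE b=39  (b history now [(3, 15), (8, 52), (17, 39)])
v18: WRITE e=31  (e history now [(1, 48), (2, 43), (4, 54), (16, 11), (18, 31)])
v19: WRITE c=35  (c history now [(5, 38), (7, 48), (11, 24), (13, 17), (19, 35)])
v20: WRITE c=50  (c history now [(5, 38), (7, 48), (11, 24), (13, 17), (19, 35), (20, 50)])
v21: WRITE d=6  (d history now [(10, 30), (14, 42), (15, 41), (21, 6)])
v22: WRITE b=21  (b history now [(3, 15), (8, 52), (17, 39), (22, 21)])
v23: WRITE c=12  (c history now [(5, 38), (7, 48), (11, 24), (13, 17), (19, 35), (20, 50), (23, 12)])
READ a @v2: history=[(6, 12), (9, 39), (12, 20)] -> no version <= 2 -> NONE
v24: WRITE c=9  (c history now [(5, 38), (7, 48), (11, 24), (13, 17), (19, 35), (20, 50), (23, 12), (24, 9)])
v25: WRITE a=21  (a history now [(6, 12), (9, 39), (12, 20), (25, 21)])
Read results in order: ['NONE', '43', 'NONE', '54', 'NONE', '30', 'NONE']
NONE count = 4

Answer: 4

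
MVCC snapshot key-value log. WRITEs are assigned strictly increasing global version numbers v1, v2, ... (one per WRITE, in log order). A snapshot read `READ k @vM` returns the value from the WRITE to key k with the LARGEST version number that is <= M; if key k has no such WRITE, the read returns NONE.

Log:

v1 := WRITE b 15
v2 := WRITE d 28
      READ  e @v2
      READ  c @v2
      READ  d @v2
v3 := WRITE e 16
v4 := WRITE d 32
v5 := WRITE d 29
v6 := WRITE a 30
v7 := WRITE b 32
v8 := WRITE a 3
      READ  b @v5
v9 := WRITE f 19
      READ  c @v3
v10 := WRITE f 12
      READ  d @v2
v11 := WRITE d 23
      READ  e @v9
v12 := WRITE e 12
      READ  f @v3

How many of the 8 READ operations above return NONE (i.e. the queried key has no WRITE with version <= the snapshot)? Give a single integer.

v1: WRITE b=15  (b history now [(1, 15)])
v2: WRITE d=28  (d history now [(2, 28)])
READ e @v2: history=[] -> no version <= 2 -> NONE
READ c @v2: history=[] -> no version <= 2 -> NONE
READ d @v2: history=[(2, 28)] -> pick v2 -> 28
v3: WRITE e=16  (e history now [(3, 16)])
v4: WRITE d=32  (d history now [(2, 28), (4, 32)])
v5: WRITE d=29  (d history now [(2, 28), (4, 32), (5, 29)])
v6: WRITE a=30  (a history now [(6, 30)])
v7: WRITE b=32  (b history now [(1, 15), (7, 32)])
v8: WRITE a=3  (a history now [(6, 30), (8, 3)])
READ b @v5: history=[(1, 15), (7, 32)] -> pick v1 -> 15
v9: WRITE f=19  (f history now [(9, 19)])
READ c @v3: history=[] -> no version <= 3 -> NONE
v10: WRITE f=12  (f history now [(9, 19), (10, 12)])
READ d @v2: history=[(2, 28), (4, 32), (5, 29)] -> pick v2 -> 28
v11: WRITE d=23  (d history now [(2, 28), (4, 32), (5, 29), (11, 23)])
READ e @v9: history=[(3, 16)] -> pick v3 -> 16
v12: WRITE e=12  (e history now [(3, 16), (12, 12)])
READ f @v3: history=[(9, 19), (10, 12)] -> no version <= 3 -> NONE
Read results in order: ['NONE', 'NONE', '28', '15', 'NONE', '28', '16', 'NONE']
NONE count = 4

Answer: 4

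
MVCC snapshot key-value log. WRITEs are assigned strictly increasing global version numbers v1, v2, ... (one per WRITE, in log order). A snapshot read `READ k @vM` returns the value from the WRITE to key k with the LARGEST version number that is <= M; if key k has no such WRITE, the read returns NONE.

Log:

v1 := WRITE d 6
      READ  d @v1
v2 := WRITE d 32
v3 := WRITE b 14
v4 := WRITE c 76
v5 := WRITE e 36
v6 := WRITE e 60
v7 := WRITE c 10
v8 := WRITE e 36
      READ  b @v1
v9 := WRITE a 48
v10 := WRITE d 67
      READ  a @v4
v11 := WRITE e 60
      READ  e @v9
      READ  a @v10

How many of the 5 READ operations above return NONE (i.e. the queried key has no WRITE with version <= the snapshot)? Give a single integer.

v1: WRITE d=6  (d history now [(1, 6)])
READ d @v1: history=[(1, 6)] -> pick v1 -> 6
v2: WRITE d=32  (d history now [(1, 6), (2, 32)])
v3: WRITE b=14  (b history now [(3, 14)])
v4: WRITE c=76  (c history now [(4, 76)])
v5: WRITE e=36  (e history now [(5, 36)])
v6: WRITE e=60  (e history now [(5, 36), (6, 60)])
v7: WRITE c=10  (c history now [(4, 76), (7, 10)])
v8: WRITE e=36  (e history now [(5, 36), (6, 60), (8, 36)])
READ b @v1: history=[(3, 14)] -> no version <= 1 -> NONE
v9: WRITE a=48  (a history now [(9, 48)])
v10: WRITE d=67  (d history now [(1, 6), (2, 32), (10, 67)])
READ a @v4: history=[(9, 48)] -> no version <= 4 -> NONE
v11: WRITE e=60  (e history now [(5, 36), (6, 60), (8, 36), (11, 60)])
READ e @v9: history=[(5, 36), (6, 60), (8, 36), (11, 60)] -> pick v8 -> 36
READ a @v10: history=[(9, 48)] -> pick v9 -> 48
Read results in order: ['6', 'NONE', 'NONE', '36', '48']
NONE count = 2

Answer: 2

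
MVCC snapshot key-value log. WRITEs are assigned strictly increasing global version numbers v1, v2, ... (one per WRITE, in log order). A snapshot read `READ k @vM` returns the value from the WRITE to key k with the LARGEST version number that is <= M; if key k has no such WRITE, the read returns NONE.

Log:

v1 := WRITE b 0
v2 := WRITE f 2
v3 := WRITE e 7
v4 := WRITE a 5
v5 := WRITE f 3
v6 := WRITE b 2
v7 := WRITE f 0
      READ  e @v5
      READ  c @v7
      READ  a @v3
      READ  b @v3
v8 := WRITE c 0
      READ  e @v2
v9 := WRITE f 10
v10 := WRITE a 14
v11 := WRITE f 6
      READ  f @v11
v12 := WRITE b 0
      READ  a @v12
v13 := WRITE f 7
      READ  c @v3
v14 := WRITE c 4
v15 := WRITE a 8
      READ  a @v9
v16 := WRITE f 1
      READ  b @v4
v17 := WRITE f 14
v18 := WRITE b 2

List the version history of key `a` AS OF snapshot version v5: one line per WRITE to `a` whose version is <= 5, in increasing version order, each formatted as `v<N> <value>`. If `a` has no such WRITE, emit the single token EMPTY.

Scan writes for key=a with version <= 5:
  v1 WRITE b 0 -> skip
  v2 WRITE f 2 -> skip
  v3 WRITE e 7 -> skip
  v4 WRITE a 5 -> keep
  v5 WRITE f 3 -> skip
  v6 WRITE b 2 -> skip
  v7 WRITE f 0 -> skip
  v8 WRITE c 0 -> skip
  v9 WRITE f 10 -> skip
  v10 WRITE a 14 -> drop (> snap)
  v11 WRITE f 6 -> skip
  v12 WRITE b 0 -> skip
  v13 WRITE f 7 -> skip
  v14 WRITE c 4 -> skip
  v15 WRITE a 8 -> drop (> snap)
  v16 WRITE f 1 -> skip
  v17 WRITE f 14 -> skip
  v18 WRITE b 2 -> skip
Collected: [(4, 5)]

Answer: v4 5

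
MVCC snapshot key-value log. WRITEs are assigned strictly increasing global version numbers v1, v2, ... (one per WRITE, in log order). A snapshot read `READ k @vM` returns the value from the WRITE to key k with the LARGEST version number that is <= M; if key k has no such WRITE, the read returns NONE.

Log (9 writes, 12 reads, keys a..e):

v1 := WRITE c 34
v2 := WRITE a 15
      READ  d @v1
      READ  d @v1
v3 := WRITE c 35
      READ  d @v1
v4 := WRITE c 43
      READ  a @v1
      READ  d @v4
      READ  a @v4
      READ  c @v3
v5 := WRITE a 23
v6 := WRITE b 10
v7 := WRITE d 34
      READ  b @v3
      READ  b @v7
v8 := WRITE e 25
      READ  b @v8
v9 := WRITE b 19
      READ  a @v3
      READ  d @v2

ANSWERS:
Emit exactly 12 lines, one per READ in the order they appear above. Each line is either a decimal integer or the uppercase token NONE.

v1: WRITE c=34  (c history now [(1, 34)])
v2: WRITE a=15  (a history now [(2, 15)])
READ d @v1: history=[] -> no version <= 1 -> NONE
READ d @v1: history=[] -> no version <= 1 -> NONE
v3: WRITE c=35  (c history now [(1, 34), (3, 35)])
READ d @v1: history=[] -> no version <= 1 -> NONE
v4: WRITE c=43  (c history now [(1, 34), (3, 35), (4, 43)])
READ a @v1: history=[(2, 15)] -> no version <= 1 -> NONE
READ d @v4: history=[] -> no version <= 4 -> NONE
READ a @v4: history=[(2, 15)] -> pick v2 -> 15
READ c @v3: history=[(1, 34), (3, 35), (4, 43)] -> pick v3 -> 35
v5: WRITE a=23  (a history now [(2, 15), (5, 23)])
v6: WRITE b=10  (b history now [(6, 10)])
v7: WRITE d=34  (d history now [(7, 34)])
READ b @v3: history=[(6, 10)] -> no version <= 3 -> NONE
READ b @v7: history=[(6, 10)] -> pick v6 -> 10
v8: WRITE e=25  (e history now [(8, 25)])
READ b @v8: history=[(6, 10)] -> pick v6 -> 10
v9: WRITE b=19  (b history now [(6, 10), (9, 19)])
READ a @v3: history=[(2, 15), (5, 23)] -> pick v2 -> 15
READ d @v2: history=[(7, 34)] -> no version <= 2 -> NONE

Answer: NONE
NONE
NONE
NONE
NONE
15
35
NONE
10
10
15
NONE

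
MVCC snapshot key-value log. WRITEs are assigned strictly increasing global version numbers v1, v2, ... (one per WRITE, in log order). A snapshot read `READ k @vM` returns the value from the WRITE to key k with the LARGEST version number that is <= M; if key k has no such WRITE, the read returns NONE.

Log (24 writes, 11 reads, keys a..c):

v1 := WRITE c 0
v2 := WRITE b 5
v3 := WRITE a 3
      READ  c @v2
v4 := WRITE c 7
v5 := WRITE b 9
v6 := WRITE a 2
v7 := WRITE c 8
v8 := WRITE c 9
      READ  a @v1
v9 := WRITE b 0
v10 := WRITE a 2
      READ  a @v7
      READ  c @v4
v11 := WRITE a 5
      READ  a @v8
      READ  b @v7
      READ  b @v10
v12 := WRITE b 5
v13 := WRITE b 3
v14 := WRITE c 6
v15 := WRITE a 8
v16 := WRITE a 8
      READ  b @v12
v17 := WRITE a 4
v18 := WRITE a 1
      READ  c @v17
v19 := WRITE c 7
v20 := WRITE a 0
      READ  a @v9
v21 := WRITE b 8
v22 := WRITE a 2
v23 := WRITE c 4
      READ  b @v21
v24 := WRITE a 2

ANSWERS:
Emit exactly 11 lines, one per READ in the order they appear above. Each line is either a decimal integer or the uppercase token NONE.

Answer: 0
NONE
2
7
2
9
0
5
6
2
8

Derivation:
v1: WRITE c=0  (c history now [(1, 0)])
v2: WRITE b=5  (b history now [(2, 5)])
v3: WRITE a=3  (a history now [(3, 3)])
READ c @v2: history=[(1, 0)] -> pick v1 -> 0
v4: WRITE c=7  (c history now [(1, 0), (4, 7)])
v5: WRITE b=9  (b history now [(2, 5), (5, 9)])
v6: WRITE a=2  (a history now [(3, 3), (6, 2)])
v7: WRITE c=8  (c history now [(1, 0), (4, 7), (7, 8)])
v8: WRITE c=9  (c history now [(1, 0), (4, 7), (7, 8), (8, 9)])
READ a @v1: history=[(3, 3), (6, 2)] -> no version <= 1 -> NONE
v9: WRITE b=0  (b history now [(2, 5), (5, 9), (9, 0)])
v10: WRITE a=2  (a history now [(3, 3), (6, 2), (10, 2)])
READ a @v7: history=[(3, 3), (6, 2), (10, 2)] -> pick v6 -> 2
READ c @v4: history=[(1, 0), (4, 7), (7, 8), (8, 9)] -> pick v4 -> 7
v11: WRITE a=5  (a history now [(3, 3), (6, 2), (10, 2), (11, 5)])
READ a @v8: history=[(3, 3), (6, 2), (10, 2), (11, 5)] -> pick v6 -> 2
READ b @v7: history=[(2, 5), (5, 9), (9, 0)] -> pick v5 -> 9
READ b @v10: history=[(2, 5), (5, 9), (9, 0)] -> pick v9 -> 0
v12: WRITE b=5  (b history now [(2, 5), (5, 9), (9, 0), (12, 5)])
v13: WRITE b=3  (b history now [(2, 5), (5, 9), (9, 0), (12, 5), (13, 3)])
v14: WRITE c=6  (c history now [(1, 0), (4, 7), (7, 8), (8, 9), (14, 6)])
v15: WRITE a=8  (a history now [(3, 3), (6, 2), (10, 2), (11, 5), (15, 8)])
v16: WRITE a=8  (a history now [(3, 3), (6, 2), (10, 2), (11, 5), (15, 8), (16, 8)])
READ b @v12: history=[(2, 5), (5, 9), (9, 0), (12, 5), (13, 3)] -> pick v12 -> 5
v17: WRITE a=4  (a history now [(3, 3), (6, 2), (10, 2), (11, 5), (15, 8), (16, 8), (17, 4)])
v18: WRITE a=1  (a history now [(3, 3), (6, 2), (10, 2), (11, 5), (15, 8), (16, 8), (17, 4), (18, 1)])
READ c @v17: history=[(1, 0), (4, 7), (7, 8), (8, 9), (14, 6)] -> pick v14 -> 6
v19: WRITE c=7  (c history now [(1, 0), (4, 7), (7, 8), (8, 9), (14, 6), (19, 7)])
v20: WRITE a=0  (a history now [(3, 3), (6, 2), (10, 2), (11, 5), (15, 8), (16, 8), (17, 4), (18, 1), (20, 0)])
READ a @v9: history=[(3, 3), (6, 2), (10, 2), (11, 5), (15, 8), (16, 8), (17, 4), (18, 1), (20, 0)] -> pick v6 -> 2
v21: WRITE b=8  (b history now [(2, 5), (5, 9), (9, 0), (12, 5), (13, 3), (21, 8)])
v22: WRITE a=2  (a history now [(3, 3), (6, 2), (10, 2), (11, 5), (15, 8), (16, 8), (17, 4), (18, 1), (20, 0), (22, 2)])
v23: WRITE c=4  (c history now [(1, 0), (4, 7), (7, 8), (8, 9), (14, 6), (19, 7), (23, 4)])
READ b @v21: history=[(2, 5), (5, 9), (9, 0), (12, 5), (13, 3), (21, 8)] -> pick v21 -> 8
v24: WRITE a=2  (a history now [(3, 3), (6, 2), (10, 2), (11, 5), (15, 8), (16, 8), (17, 4), (18, 1), (20, 0), (22, 2), (24, 2)])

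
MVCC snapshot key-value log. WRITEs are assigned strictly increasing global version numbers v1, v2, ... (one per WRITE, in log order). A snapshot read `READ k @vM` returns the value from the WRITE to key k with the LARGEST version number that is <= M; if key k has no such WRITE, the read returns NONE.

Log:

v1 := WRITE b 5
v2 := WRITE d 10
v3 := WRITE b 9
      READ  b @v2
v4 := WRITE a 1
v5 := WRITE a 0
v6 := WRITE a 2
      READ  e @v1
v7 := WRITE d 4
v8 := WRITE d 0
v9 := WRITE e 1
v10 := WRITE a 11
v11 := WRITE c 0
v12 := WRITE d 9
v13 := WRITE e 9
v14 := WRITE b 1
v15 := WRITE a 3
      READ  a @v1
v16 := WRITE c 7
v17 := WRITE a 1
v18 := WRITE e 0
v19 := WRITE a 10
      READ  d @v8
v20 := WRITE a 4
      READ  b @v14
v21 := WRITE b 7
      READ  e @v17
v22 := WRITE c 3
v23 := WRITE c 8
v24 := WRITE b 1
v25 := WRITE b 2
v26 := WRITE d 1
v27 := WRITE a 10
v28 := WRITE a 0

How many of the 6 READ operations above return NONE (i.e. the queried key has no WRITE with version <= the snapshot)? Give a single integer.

Answer: 2

Derivation:
v1: WRITE b=5  (b history now [(1, 5)])
v2: WRITE d=10  (d history now [(2, 10)])
v3: WRITE b=9  (b history now [(1, 5), (3, 9)])
READ b @v2: history=[(1, 5), (3, 9)] -> pick v1 -> 5
v4: WRITE a=1  (a history now [(4, 1)])
v5: WRITE a=0  (a history now [(4, 1), (5, 0)])
v6: WRITE a=2  (a history now [(4, 1), (5, 0), (6, 2)])
READ e @v1: history=[] -> no version <= 1 -> NONE
v7: WRITE d=4  (d history now [(2, 10), (7, 4)])
v8: WRITE d=0  (d history now [(2, 10), (7, 4), (8, 0)])
v9: WRITE e=1  (e history now [(9, 1)])
v10: WRITE a=11  (a history now [(4, 1), (5, 0), (6, 2), (10, 11)])
v11: WRITE c=0  (c history now [(11, 0)])
v12: WRITE d=9  (d history now [(2, 10), (7, 4), (8, 0), (12, 9)])
v13: WRITE e=9  (e history now [(9, 1), (13, 9)])
v14: WRITE b=1  (b history now [(1, 5), (3, 9), (14, 1)])
v15: WRITE a=3  (a history now [(4, 1), (5, 0), (6, 2), (10, 11), (15, 3)])
READ a @v1: history=[(4, 1), (5, 0), (6, 2), (10, 11), (15, 3)] -> no version <= 1 -> NONE
v16: WRITE c=7  (c history now [(11, 0), (16, 7)])
v17: WRITE a=1  (a history now [(4, 1), (5, 0), (6, 2), (10, 11), (15, 3), (17, 1)])
v18: WRITE e=0  (e history now [(9, 1), (13, 9), (18, 0)])
v19: WRITE a=10  (a history now [(4, 1), (5, 0), (6, 2), (10, 11), (15, 3), (17, 1), (19, 10)])
READ d @v8: history=[(2, 10), (7, 4), (8, 0), (12, 9)] -> pick v8 -> 0
v20: WRITE a=4  (a history now [(4, 1), (5, 0), (6, 2), (10, 11), (15, 3), (17, 1), (19, 10), (20, 4)])
READ b @v14: history=[(1, 5), (3, 9), (14, 1)] -> pick v14 -> 1
v21: WRITE b=7  (b history now [(1, 5), (3, 9), (14, 1), (21, 7)])
READ e @v17: history=[(9, 1), (13, 9), (18, 0)] -> pick v13 -> 9
v22: WRITE c=3  (c history now [(11, 0), (16, 7), (22, 3)])
v23: WRITE c=8  (c history now [(11, 0), (16, 7), (22, 3), (23, 8)])
v24: WRITE b=1  (b history now [(1, 5), (3, 9), (14, 1), (21, 7), (24, 1)])
v25: WRITE b=2  (b history now [(1, 5), (3, 9), (14, 1), (21, 7), (24, 1), (25, 2)])
v26: WRITE d=1  (d history now [(2, 10), (7, 4), (8, 0), (12, 9), (26, 1)])
v27: WRITE a=10  (a history now [(4, 1), (5, 0), (6, 2), (10, 11), (15, 3), (17, 1), (19, 10), (20, 4), (27, 10)])
v28: WRITE a=0  (a history now [(4, 1), (5, 0), (6, 2), (10, 11), (15, 3), (17, 1), (19, 10), (20, 4), (27, 10), (28, 0)])
Read results in order: ['5', 'NONE', 'NONE', '0', '1', '9']
NONE count = 2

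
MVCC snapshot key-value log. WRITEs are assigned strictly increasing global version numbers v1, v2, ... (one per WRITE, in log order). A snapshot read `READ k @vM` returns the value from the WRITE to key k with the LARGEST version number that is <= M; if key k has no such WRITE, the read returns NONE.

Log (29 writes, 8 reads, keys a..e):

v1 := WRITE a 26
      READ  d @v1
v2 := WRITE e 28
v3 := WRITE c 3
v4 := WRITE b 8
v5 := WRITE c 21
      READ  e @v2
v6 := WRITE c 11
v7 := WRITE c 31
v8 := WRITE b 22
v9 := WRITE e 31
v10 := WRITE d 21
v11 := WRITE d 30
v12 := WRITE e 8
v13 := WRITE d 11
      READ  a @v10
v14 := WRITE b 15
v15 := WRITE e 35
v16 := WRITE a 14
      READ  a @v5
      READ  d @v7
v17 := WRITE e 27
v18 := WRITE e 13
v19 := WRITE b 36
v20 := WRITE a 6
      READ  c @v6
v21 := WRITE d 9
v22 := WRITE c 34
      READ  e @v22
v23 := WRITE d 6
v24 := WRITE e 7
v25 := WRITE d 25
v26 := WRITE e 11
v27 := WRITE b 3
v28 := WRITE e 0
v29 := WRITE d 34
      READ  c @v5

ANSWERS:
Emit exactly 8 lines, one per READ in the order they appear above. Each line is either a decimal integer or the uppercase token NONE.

Answer: NONE
28
26
26
NONE
11
13
21

Derivation:
v1: WRITE a=26  (a history now [(1, 26)])
READ d @v1: history=[] -> no version <= 1 -> NONE
v2: WRITE e=28  (e history now [(2, 28)])
v3: WRITE c=3  (c history now [(3, 3)])
v4: WRITE b=8  (b history now [(4, 8)])
v5: WRITE c=21  (c history now [(3, 3), (5, 21)])
READ e @v2: history=[(2, 28)] -> pick v2 -> 28
v6: WRITE c=11  (c history now [(3, 3), (5, 21), (6, 11)])
v7: WRITE c=31  (c history now [(3, 3), (5, 21), (6, 11), (7, 31)])
v8: WRITE b=22  (b history now [(4, 8), (8, 22)])
v9: WRITE e=31  (e history now [(2, 28), (9, 31)])
v10: WRITE d=21  (d history now [(10, 21)])
v11: WRITE d=30  (d history now [(10, 21), (11, 30)])
v12: WRITE e=8  (e history now [(2, 28), (9, 31), (12, 8)])
v13: WRITE d=11  (d history now [(10, 21), (11, 30), (13, 11)])
READ a @v10: history=[(1, 26)] -> pick v1 -> 26
v14: WRITE b=15  (b history now [(4, 8), (8, 22), (14, 15)])
v15: WRITE e=35  (e history now [(2, 28), (9, 31), (12, 8), (15, 35)])
v16: WRITE a=14  (a history now [(1, 26), (16, 14)])
READ a @v5: history=[(1, 26), (16, 14)] -> pick v1 -> 26
READ d @v7: history=[(10, 21), (11, 30), (13, 11)] -> no version <= 7 -> NONE
v17: WRITE e=27  (e history now [(2, 28), (9, 31), (12, 8), (15, 35), (17, 27)])
v18: WRITE e=13  (e history now [(2, 28), (9, 31), (12, 8), (15, 35), (17, 27), (18, 13)])
v19: WRITE b=36  (b history now [(4, 8), (8, 22), (14, 15), (19, 36)])
v20: WRITE a=6  (a history now [(1, 26), (16, 14), (20, 6)])
READ c @v6: history=[(3, 3), (5, 21), (6, 11), (7, 31)] -> pick v6 -> 11
v21: WRITE d=9  (d history now [(10, 21), (11, 30), (13, 11), (21, 9)])
v22: WRITE c=34  (c history now [(3, 3), (5, 21), (6, 11), (7, 31), (22, 34)])
READ e @v22: history=[(2, 28), (9, 31), (12, 8), (15, 35), (17, 27), (18, 13)] -> pick v18 -> 13
v23: WRITE d=6  (d history now [(10, 21), (11, 30), (13, 11), (21, 9), (23, 6)])
v24: WRITE e=7  (e history now [(2, 28), (9, 31), (12, 8), (15, 35), (17, 27), (18, 13), (24, 7)])
v25: WRITE d=25  (d history now [(10, 21), (11, 30), (13, 11), (21, 9), (23, 6), (25, 25)])
v26: WRITE e=11  (e history now [(2, 28), (9, 31), (12, 8), (15, 35), (17, 27), (18, 13), (24, 7), (26, 11)])
v27: WRITE b=3  (b history now [(4, 8), (8, 22), (14, 15), (19, 36), (27, 3)])
v28: WRITE e=0  (e history now [(2, 28), (9, 31), (12, 8), (15, 35), (17, 27), (18, 13), (24, 7), (26, 11), (28, 0)])
v29: WRITE d=34  (d history now [(10, 21), (11, 30), (13, 11), (21, 9), (23, 6), (25, 25), (29, 34)])
READ c @v5: history=[(3, 3), (5, 21), (6, 11), (7, 31), (22, 34)] -> pick v5 -> 21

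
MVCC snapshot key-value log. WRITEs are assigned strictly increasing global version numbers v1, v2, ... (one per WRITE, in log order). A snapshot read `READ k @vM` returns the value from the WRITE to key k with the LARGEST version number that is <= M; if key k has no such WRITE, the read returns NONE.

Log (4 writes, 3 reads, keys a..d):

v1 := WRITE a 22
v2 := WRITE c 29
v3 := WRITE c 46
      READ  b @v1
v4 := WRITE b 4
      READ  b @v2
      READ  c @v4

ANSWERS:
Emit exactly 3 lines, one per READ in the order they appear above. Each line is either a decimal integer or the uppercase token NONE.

Answer: NONE
NONE
46

Derivation:
v1: WRITE a=22  (a history now [(1, 22)])
v2: WRITE c=29  (c history now [(2, 29)])
v3: WRITE c=46  (c history now [(2, 29), (3, 46)])
READ b @v1: history=[] -> no version <= 1 -> NONE
v4: WRITE b=4  (b history now [(4, 4)])
READ b @v2: history=[(4, 4)] -> no version <= 2 -> NONE
READ c @v4: history=[(2, 29), (3, 46)] -> pick v3 -> 46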